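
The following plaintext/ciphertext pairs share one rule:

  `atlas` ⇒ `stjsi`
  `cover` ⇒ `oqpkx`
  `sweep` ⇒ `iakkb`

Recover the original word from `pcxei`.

virus

This is an affine cipher: with a=0,…,z=25, each position x becomes (11x+18) mod 26.
Undoing it on pcxei: p(15)→19·(15−18)≡21=v; c(2)→19·(2−18)≡8=i; x(23)→19·(23−18)≡17=r; e(4)→19·(4−18)≡20=u; i(8)→19·(8−18)≡18=s (all mod 26).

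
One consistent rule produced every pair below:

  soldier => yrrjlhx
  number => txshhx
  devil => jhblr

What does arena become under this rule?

The shift depends on letter class: consonant s→y is +6, but vowel o→r is +3. Two shifts are in play — +3 for a/e/i/o/u, +6 for every other letter.
On arena: a(vowel)+3=d, r(cons)+6=x, e(vowel)+3=h, n(cons)+6=t, a(vowel)+3=d.

dxhtd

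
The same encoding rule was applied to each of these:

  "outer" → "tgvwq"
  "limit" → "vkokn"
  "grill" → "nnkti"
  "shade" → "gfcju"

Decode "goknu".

The word is reversed, then every letter is shifted forward by 2.
Reversing it on goknu: shift back: g−2=e, o−2=m, k−2=i, n−2=l, u−2=s → emils; then reverse → slime.

slime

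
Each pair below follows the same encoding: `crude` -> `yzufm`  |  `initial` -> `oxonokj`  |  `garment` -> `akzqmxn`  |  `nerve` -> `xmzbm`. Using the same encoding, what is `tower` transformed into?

c(2)→y(24) and r(17)→z(25) fit y≡7x+10 (mod 26); the inverse of 7 mod 26 is 15. Treating letters as 0–25, the rule is x ↦ 7x + 10 (mod 26).
On tower: t(19)→7·19+10≡13=n; o(14)→7·14+10≡4=e; w(22)→7·22+10≡8=i; e(4)→7·4+10≡12=m; r(17)→7·17+10≡25=z (all mod 26).

neimz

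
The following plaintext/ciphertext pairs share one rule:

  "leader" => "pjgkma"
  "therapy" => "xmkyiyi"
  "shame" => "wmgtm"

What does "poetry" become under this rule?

ttkazh

In leader: l→p is +4, e→j is +5, a→g is +6, d→k is +7 — the shift increases by 1 each position. The shift increases by 1 at each position, starting from +4: 4, 5, 6, ….
For poetry: p+4=t, o+5=t, e+6=k, t+7=a, r+8=z, y+9=h.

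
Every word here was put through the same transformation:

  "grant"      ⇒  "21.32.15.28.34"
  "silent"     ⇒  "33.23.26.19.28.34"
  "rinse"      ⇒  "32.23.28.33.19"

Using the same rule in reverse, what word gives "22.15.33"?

has

g is letter #7 and maps to 21: an offset of 14. Letters become their 1-based position plus 14 (so a→15, b→16, …).
Undoing it on 22.15.33: 22→(22−14)÷1=8=h, 15→(15−14)÷1=1=a, 33→(33−14)÷1=19=s.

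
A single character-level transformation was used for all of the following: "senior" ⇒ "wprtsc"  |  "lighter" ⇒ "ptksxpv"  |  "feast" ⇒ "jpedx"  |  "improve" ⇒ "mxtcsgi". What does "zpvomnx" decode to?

Shifts by position in senior: pos 0: s→w (+4), pos 1: e→p (+11), pos 2: n→r (+4), pos 3: i→t (+11) — repeating every 2. The shifts repeat in a cycle of length 2: positions 0,1,… shift by +4, +11, then the pattern repeats.
Decoding zpvomnx: z−4=v, p−11=e, v−4=r, o−11=d, m−4=i, n−11=c, x−4=t.

verdict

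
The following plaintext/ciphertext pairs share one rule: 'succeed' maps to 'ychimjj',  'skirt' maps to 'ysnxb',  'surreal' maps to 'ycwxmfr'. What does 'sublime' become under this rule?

ycgrqrk

Shifts by position in succeed: pos 0: s→y (+6), pos 1: u→c (+8), pos 2: c→h (+5), pos 3: c→i (+6), pos 4: e→m (+8), pos 5: e→j (+5) — repeating every 3. The shifts repeat in a cycle of length 3: positions 0,1,… shift by +6, +8, +5, then the pattern repeats.
Applying it to sublime: s+6=y, u+8=c, b+5=g, l+6=r, i+8=q, m+5=r, e+6=k.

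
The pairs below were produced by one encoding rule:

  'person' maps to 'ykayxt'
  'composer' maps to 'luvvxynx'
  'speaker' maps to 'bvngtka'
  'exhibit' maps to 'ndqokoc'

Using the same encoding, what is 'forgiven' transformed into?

ouamrbnt

It's a Vigenère-style cipher with numeric key [9,6]: position i shifts by key[i mod 2].
Applying it to forgiven: f+9=o, o+6=u, r+9=a, g+6=m, i+9=r, v+6=b, e+9=n, n+6=t.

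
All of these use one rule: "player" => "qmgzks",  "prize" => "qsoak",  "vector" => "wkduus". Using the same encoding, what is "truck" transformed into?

usadl

Two shifts are in play — +6 for a/e/i/o/u, +1 for every other letter.
For truck: t(cons)+1=u, r(cons)+1=s, u(vowel)+6=a, c(cons)+1=d, k(cons)+1=l.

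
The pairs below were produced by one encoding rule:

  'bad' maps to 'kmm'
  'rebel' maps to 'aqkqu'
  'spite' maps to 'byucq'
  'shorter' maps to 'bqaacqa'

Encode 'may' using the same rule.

The shift depends on letter class: consonant b→k is +9, but vowel a→m is +12. Two shifts are in play — +12 for a/e/i/o/u, +9 for every other letter.
On may: m(cons)+9=v, a(vowel)+12=m, y(cons)+9=h.

vmh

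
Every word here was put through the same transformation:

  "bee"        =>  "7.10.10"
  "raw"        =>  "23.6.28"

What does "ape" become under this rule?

6.21.10

The number is (letter's place in the alphabet, a=1) + 5.
For ape: a=1→6, p=16→21, e=5→10.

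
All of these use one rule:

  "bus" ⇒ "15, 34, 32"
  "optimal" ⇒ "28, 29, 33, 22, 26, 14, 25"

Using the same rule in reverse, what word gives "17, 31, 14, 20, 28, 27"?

b is letter #2 and maps to 15: an offset of 13. Letters become their 1-based position plus 13 (so a→14, b→15, …).
Undoing it on 17, 31, 14, 20, 28, 27: 17→(17−13)÷1=4=d, 31→(31−13)÷1=18=r, 14→(14−13)÷1=1=a, 20→(20−13)÷1=7=g, 28→(28−13)÷1=15=o, 27→(27−13)÷1=14=n.

dragon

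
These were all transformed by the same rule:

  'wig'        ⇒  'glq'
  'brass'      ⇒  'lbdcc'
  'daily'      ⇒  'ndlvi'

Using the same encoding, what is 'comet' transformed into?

The shift depends on letter class: consonant w→g is +10, but vowel i→l is +3. Vowels shift forward by 3 and consonants shift forward by 10.
Applying it to comet: c(cons)+10=m, o(vowel)+3=r, m(cons)+10=w, e(vowel)+3=h, t(cons)+10=d.

mrwhd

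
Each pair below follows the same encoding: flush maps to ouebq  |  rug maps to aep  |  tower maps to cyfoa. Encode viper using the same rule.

esyoa

The shift depends on letter class: consonant f→o is +9, but vowel u→e is +10. The rule splits by letter class: vowels +10, consonants +9.
Applying it to viper: v(cons)+9=e, i(vowel)+10=s, p(cons)+9=y, e(vowel)+10=o, r(cons)+9=a.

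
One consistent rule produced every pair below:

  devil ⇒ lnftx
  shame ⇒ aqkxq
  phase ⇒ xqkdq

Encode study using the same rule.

aceok

In devil: d→l is +8, e→n is +9, v→f is +10, i→t is +11 — the shift increases by 1 each position. Each letter shifts forward by (position + 8), i.e. 8, 9, 10, … — the shift grows by one for each successive letter.
Applying it to study: s+8=a, t+9=c, u+10=e, d+11=o, y+12=k.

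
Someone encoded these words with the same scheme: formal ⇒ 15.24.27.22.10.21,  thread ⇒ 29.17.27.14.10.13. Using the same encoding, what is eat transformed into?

14.10.29

f is letter #6 and maps to 15: an offset of 9. Letters become their 1-based position plus 9 (so a→10, b→11, …).
Applying it to eat: e=5→14, a=1→10, t=20→29.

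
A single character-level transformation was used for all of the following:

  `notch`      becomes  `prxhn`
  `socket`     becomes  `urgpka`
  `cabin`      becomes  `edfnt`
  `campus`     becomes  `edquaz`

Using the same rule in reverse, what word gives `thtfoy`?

In notch: n→p is +2, o→r is +3, t→x is +4, c→h is +5 — the shift increases by 1 each position. Letter i (0-indexed) is shifted by i+2, so successive shifts are 2, 3, 4, ….
Undoing it on thtfoy: t−2=r, h−3=e, t−4=p, f−5=a, o−6=i, y−7=r.

repair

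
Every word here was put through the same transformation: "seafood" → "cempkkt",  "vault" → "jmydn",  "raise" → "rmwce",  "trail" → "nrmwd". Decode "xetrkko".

bedroom

s(18)→c(2) and e(4)→e(4) fit y≡11x+12 (mod 26); the inverse of 11 mod 26 is 19. Treating letters as 0–25, the rule is x ↦ 11x + 12 (mod 26).
Undoing it on xetrkko: x(23)→19·(23−12)≡1=b; e(4)→19·(4−12)≡4=e; t(19)→19·(19−12)≡3=d; r(17)→19·(17−12)≡17=r; k(10)→19·(10−12)≡14=o; k(10)→19·(10−12)≡14=o; o(14)→19·(14−12)≡12=m (all mod 26).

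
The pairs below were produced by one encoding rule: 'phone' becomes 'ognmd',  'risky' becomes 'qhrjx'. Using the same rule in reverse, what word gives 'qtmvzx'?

This is a Caesar cipher with shift 25.
Decoding qtmvzx: q−25=r, t−25=u, m−25=n, v−25=w, z−25=a, x−25=y.

runway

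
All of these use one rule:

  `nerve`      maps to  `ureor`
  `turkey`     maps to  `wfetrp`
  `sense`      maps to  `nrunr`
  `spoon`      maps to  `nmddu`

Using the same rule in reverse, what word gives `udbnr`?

Treating letters as 0–25, the rule is x ↦ 9x + 7 (mod 26).
Decoding udbnr: u(20)→3·(20−7)≡13=n; d(3)→3·(3−7)≡14=o; b(1)→3·(1−7)≡8=i; n(13)→3·(13−7)≡18=s; r(17)→3·(17−7)≡4=e (all mod 26).

noise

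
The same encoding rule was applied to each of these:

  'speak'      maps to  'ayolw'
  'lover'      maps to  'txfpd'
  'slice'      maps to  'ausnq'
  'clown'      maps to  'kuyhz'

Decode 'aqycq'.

The shift increases by 1 at each position, starting from +8: 8, 9, 10, ….
Undoing it on aqycq: a−8=s, q−9=h, y−10=o, c−11=r, q−12=e.

shore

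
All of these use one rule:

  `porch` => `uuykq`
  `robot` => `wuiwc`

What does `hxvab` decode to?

In porch: p→u is +5, o→u is +6, r→y is +7, c→k is +8 — the shift increases by 1 each position. Letter i (0-indexed) is shifted by i+5, so successive shifts are 5, 6, 7, ….
Reversing it on hxvab: h−5=c, x−6=r, v−7=o, a−8=s, b−9=s.

cross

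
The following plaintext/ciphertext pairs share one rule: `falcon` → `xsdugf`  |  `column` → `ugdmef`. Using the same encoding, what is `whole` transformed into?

ozgdw

Compare letters: f→x is +18, a→s is +18, l→d is +18 — a constant shift. This is a Caesar cipher with shift 18.
For whole: w+18=o, h+18=z, o+18=g, l+18=d, e+18=w.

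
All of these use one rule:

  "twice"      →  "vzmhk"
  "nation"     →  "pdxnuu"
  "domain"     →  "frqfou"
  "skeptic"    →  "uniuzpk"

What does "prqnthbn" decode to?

nominate

In twice: t→v is +2, w→z is +3, i→m is +4, c→h is +5 — the shift increases by 1 each position. Each letter shifts forward by (position + 2), i.e. 2, 3, 4, … — the shift grows by one for each successive letter.
Decoding prqnthbn: p−2=n, r−3=o, q−4=m, n−5=i, t−6=n, h−7=a, b−8=t, n−9=e.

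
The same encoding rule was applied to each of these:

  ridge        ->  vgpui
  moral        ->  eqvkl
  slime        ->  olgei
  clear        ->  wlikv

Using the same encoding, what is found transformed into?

bqaxp

r(17)→v(21) and i(8)→g(6) fit y≡19x+10 (mod 26); the inverse of 19 mod 26 is 11. Treating letters as 0–25, the rule is x ↦ 19x + 10 (mod 26).
Applying it to found: f(5)→19·5+10≡1=b; o(14)→19·14+10≡16=q; u(20)→19·20+10≡0=a; n(13)→19·13+10≡23=x; d(3)→19·3+10≡15=p (all mod 26).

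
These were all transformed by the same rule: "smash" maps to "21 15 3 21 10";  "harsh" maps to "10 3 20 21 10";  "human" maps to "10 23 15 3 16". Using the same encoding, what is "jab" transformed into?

Letters become their 1-based position plus 2 (so a→3, b→4, …).
For jab: j=10→12, a=1→3, b=2→4.

12 3 4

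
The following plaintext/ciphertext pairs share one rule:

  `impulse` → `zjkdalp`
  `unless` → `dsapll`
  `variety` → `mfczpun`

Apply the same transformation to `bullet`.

odaapu

This is an affine cipher: with a=0,…,z=25, each position x becomes (9x+5) mod 26.
For bullet: b(1)→9·1+5≡14=o; u(20)→9·20+5≡3=d; l(11)→9·11+5≡0=a; l(11)→9·11+5≡0=a; e(4)→9·4+5≡15=p; t(19)→9·19+5≡20=u (all mod 26).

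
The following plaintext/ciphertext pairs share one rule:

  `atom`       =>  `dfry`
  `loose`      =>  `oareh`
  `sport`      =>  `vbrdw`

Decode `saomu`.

Shifts by position in atom: pos 0: a→d (+3), pos 1: t→f (+12), pos 2: o→r (+3), pos 3: m→y (+12) — repeating every 2. It's a Vigenère-style cipher with numeric key [3,12]: position i shifts by key[i mod 2].
Undoing it on saomu: s−3=p, a−12=o, o−3=l, m−12=a, u−3=r.

polar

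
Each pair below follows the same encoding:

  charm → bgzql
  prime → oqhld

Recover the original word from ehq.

fir

Compare letters: c→b is +25, h→g is +25, a→z is +25 — a constant shift. Each letter is shifted forward by 25 in the alphabet (a Caesar shift of +25).
Undoing it on ehq: e−25=f, h−25=i, q−25=r.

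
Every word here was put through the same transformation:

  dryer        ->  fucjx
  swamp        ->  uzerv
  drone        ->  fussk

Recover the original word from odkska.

magnet

In dryer: d→f is +2, r→u is +3, y→c is +4, e→j is +5 — the shift increases by 1 each position. The shift increases by 1 at each position, starting from +2: 2, 3, 4, ….
Decoding odkska: o−2=m, d−3=a, k−4=g, s−5=n, k−6=e, a−7=t.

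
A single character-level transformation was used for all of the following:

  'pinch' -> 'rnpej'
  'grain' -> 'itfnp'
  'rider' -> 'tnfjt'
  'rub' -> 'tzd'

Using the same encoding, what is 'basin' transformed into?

dfunp

The shift depends on letter class: consonant p→r is +2, but vowel i→n is +5. The rule splits by letter class: vowels +5, consonants +2.
Applying it to basin: b(cons)+2=d, a(vowel)+5=f, s(cons)+2=u, i(vowel)+5=n, n(cons)+2=p.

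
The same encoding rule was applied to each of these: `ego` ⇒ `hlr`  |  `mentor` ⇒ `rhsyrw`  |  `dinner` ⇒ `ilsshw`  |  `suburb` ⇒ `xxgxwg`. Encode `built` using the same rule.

gxlqy

The shift depends on letter class: consonant g→l is +5, but vowel e→h is +3. Vowels shift forward by 3 and consonants shift forward by 5.
For built: b(cons)+5=g, u(vowel)+3=x, i(vowel)+3=l, l(cons)+5=q, t(cons)+5=y.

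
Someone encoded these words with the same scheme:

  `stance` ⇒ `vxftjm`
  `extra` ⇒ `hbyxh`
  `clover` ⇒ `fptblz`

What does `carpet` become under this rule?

fewvlb

In stance: s→v is +3, t→x is +4, a→f is +5, n→t is +6 — the shift increases by 1 each position. Each letter shifts forward by (position + 3), i.e. 3, 4, 5, … — the shift grows by one for each successive letter.
For carpet: c+3=f, a+4=e, r+5=w, p+6=v, e+7=l, t+8=b.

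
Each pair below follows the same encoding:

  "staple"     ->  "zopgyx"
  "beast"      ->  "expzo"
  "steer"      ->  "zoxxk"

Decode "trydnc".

Each letter's alphabet position (a=0..z=25) is mapped through 15·x+15 mod 26 — an affine cipher.
Decoding trydnc: t(19)→7·(19−15)≡2=c; r(17)→7·(17−15)≡14=o; y(24)→7·(24−15)≡11=l; d(3)→7·(3−15)≡20=u; n(13)→7·(13−15)≡12=m; c(2)→7·(2−15)≡13=n (all mod 26).

column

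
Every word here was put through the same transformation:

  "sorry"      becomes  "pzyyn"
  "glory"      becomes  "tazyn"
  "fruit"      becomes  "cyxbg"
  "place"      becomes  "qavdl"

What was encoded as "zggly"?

otter

Each letter's alphabet position (a=0..z=25) is mapped through 17·x+21 mod 26 — an affine cipher.
Reversing it on zggly: z(25)→23·(25−21)≡14=o; g(6)→23·(6−21)≡19=t; g(6)→23·(6−21)≡19=t; l(11)→23·(11−21)≡4=e; y(24)→23·(24−21)≡17=r (all mod 26).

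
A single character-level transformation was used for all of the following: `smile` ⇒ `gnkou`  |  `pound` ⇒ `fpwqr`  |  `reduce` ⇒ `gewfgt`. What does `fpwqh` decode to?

found

The output letters match the input read backwards, each shifted +2: smile reversed is elims. The word is reversed, then every letter is shifted forward by 2.
Undoing it on fpwqh: shift back: f−2=d, p−2=n, w−2=u, q−2=o, h−2=f → dnuof; then reverse → found.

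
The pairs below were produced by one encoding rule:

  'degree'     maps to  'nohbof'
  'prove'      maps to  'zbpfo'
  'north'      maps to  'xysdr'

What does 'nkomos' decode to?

dancer

Shifts by position in degree: pos 0: d→n (+10), pos 1: e→o (+10), pos 2: g→h (+1), pos 3: r→b (+10), pos 4: e→o (+10), pos 5: e→f (+1) — repeating every 3. The shifts repeat in a cycle of length 3: positions 0,1,… shift by +10, +10, +1, then the pattern repeats.
Decoding nkomos: n−10=d, k−10=a, o−1=n, m−10=c, o−10=e, s−1=r.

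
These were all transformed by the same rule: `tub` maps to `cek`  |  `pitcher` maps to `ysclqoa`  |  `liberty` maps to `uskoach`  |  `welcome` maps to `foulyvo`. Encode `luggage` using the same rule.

The shift depends on letter class: consonant t→c is +9, but vowel u→e is +10. Vowels shift forward by 10 and consonants shift forward by 9.
Applying it to luggage: l(cons)+9=u, u(vowel)+10=e, g(cons)+9=p, g(cons)+9=p, a(vowel)+10=k, g(cons)+9=p, e(vowel)+10=o.

ueppkpo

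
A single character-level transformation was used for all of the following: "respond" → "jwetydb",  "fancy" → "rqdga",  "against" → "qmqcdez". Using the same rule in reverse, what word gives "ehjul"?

shrub

Treating letters as 0–25, the rule is x ↦ 21x + 16 (mod 26).
Reversing it on ehjul: e(4)→5·(4−16)≡18=s; h(7)→5·(7−16)≡7=h; j(9)→5·(9−16)≡17=r; u(20)→5·(20−16)≡20=u; l(11)→5·(11−16)≡1=b (all mod 26).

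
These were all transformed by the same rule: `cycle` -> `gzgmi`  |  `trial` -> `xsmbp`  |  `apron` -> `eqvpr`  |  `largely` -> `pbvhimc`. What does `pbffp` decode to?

Shifts by position in cycle: pos 0: c→g (+4), pos 1: y→z (+1), pos 2: c→g (+4), pos 3: l→m (+1) — repeating every 2. The shifts repeat in a cycle of length 2: positions 0,1,… shift by +4, +1, then the pattern repeats.
Decoding pbffp: p−4=l, b−1=a, f−4=b, f−1=e, p−4=l.

label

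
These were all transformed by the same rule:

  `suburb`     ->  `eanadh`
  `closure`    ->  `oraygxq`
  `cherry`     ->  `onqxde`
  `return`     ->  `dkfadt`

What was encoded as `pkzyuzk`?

The shifts repeat in a cycle of length 2: positions 0,1,… shift by +12, +6, then the pattern repeats.
Undoing it on pkzyuzk: p−12=d, k−6=e, z−12=n, y−6=s, u−12=i, z−6=t, k−12=y.

density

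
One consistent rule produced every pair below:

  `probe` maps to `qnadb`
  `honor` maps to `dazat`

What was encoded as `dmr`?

The output letters match the input read backwards, each shifted +12: probe reversed is eborp. Read the word backwards and shift each letter +12.
Undoing it on dmr: shift back: d−12=r, m−12=a, r−12=f → raf; then reverse → far.

far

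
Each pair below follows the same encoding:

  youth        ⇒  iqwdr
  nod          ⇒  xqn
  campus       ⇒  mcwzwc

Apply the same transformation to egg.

The shift depends on letter class: consonant y→i is +10, but vowel o→q is +2. The rule splits by letter class: vowels +2, consonants +10.
Applying it to egg: e(vowel)+2=g, g(cons)+10=q, g(cons)+10=q.

gqq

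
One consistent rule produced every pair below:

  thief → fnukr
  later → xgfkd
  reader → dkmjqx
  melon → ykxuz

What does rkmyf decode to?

feast

Shifts by position in thief: pos 0: t→f (+12), pos 1: h→n (+6), pos 2: i→u (+12), pos 3: e→k (+6) — repeating every 2. It's a Vigenère-style cipher with numeric key [12,6]: position i shifts by key[i mod 2].
Decoding rkmyf: r−12=f, k−6=e, m−12=a, y−6=s, f−12=t.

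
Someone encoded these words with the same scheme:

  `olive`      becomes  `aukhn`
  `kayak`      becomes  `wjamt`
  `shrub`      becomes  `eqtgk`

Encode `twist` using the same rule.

ffkec

Shifts by position in olive: pos 0: o→a (+12), pos 1: l→u (+9), pos 2: i→k (+2), pos 3: v→h (+12), pos 4: e→n (+9) — repeating every 3. The shifts repeat in a cycle of length 3: positions 0,1,… shift by +12, +9, +2, then the pattern repeats.
Applying it to twist: t+12=f, w+9=f, i+2=k, s+12=e, t+9=c.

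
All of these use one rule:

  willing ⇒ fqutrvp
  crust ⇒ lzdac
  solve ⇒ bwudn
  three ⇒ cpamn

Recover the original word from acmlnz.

The shifts repeat in a cycle of length 2: positions 0,1,… shift by +9, +8, then the pattern repeats.
Decoding acmlnz: a−9=r, c−8=u, m−9=d, l−8=d, n−9=e, z−8=r.

rudder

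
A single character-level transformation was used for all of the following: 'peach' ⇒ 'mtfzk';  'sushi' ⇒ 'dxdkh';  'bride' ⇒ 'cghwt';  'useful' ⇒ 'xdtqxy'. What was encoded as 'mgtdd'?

p(15)→m(12) and e(4)→t(19) fit y≡23x+5 (mod 26); the inverse of 23 mod 26 is 17. Treating letters as 0–25, the rule is x ↦ 23x + 5 (mod 26).
Undoing it on mgtdd: m(12)→17·(12−5)≡15=p; g(6)→17·(6−5)≡17=r; t(19)→17·(19−5)≡4=e; d(3)→17·(3−5)≡18=s; d(3)→17·(3−5)≡18=s (all mod 26).

press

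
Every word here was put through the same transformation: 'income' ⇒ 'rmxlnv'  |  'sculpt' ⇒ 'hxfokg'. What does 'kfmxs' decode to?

punch

Each pair mirrors across the alphabet (i↔r, n↔m, c↔x): positions sum to 25. Letters are reflected about the middle of the alphabet (position → 25−position): Atbash.
Undoing it on kfmxs: k↔p, f↔u, m↔n, x↔c, s↔h.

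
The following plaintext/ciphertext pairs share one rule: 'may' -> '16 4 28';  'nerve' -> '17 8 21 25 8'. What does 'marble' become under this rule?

16 4 21 5 15 8

m is letter #13 and maps to 16: an offset of 3. The number is (letter's place in the alphabet, a=1) + 3.
On marble: m=13→16, a=1→4, r=18→21, b=2→5, l=12→15, e=5→8.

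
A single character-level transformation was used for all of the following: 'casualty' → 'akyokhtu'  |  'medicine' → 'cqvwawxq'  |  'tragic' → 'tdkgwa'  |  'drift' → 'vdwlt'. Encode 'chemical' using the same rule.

abqcwakh

c(2)→a(0) and a(0)→k(10) fit y≡21x+10 (mod 26); the inverse of 21 mod 26 is 5. Treating letters as 0–25, the rule is x ↦ 21x + 10 (mod 26).
For chemical: c(2)→21·2+10≡0=a; h(7)→21·7+10≡1=b; e(4)→21·4+10≡16=q; m(12)→21·12+10≡2=c; i(8)→21·8+10≡22=w; c(2)→21·2+10≡0=a; a(0)→21·0+10≡10=k; l(11)→21·11+10≡7=h (all mod 26).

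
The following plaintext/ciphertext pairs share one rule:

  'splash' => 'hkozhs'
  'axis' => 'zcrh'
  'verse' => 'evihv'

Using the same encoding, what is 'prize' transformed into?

kirav

Each pair mirrors across the alphabet (s↔h, p↔k, l↔o): positions sum to 25. This is the alphabet-reversal cipher (Atbash): a becomes z, b becomes y, etc.
On prize: p↔k, r↔i, i↔r, z↔a, e↔v.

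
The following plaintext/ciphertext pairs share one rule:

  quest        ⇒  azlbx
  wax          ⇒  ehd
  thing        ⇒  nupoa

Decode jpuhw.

panic

The output letters match the input read backwards, each shifted +7: quest reversed is tseuq. The word is reversed, then every letter is shifted forward by 7.
Reversing it on jpuhw: shift back: j−7=c, p−7=i, u−7=n, h−7=a, w−7=p → cinap; then reverse → panic.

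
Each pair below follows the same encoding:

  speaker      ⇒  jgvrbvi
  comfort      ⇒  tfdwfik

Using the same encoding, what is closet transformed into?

Each letter is shifted forward by 17 in the alphabet (a Caesar shift of +17).
On closet: c+17=t, l+17=c, o+17=f, s+17=j, e+17=v, t+17=k.

tcfjvk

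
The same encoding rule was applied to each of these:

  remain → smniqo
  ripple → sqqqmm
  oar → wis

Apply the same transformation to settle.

tmuumm

The shift depends on letter class: consonant r→s is +1, but vowel e→m is +8. Vowels shift forward by 8 and consonants shift forward by 1.
For settle: s(cons)+1=t, e(vowel)+8=m, t(cons)+1=u, t(cons)+1=u, l(cons)+1=m, e(vowel)+8=m.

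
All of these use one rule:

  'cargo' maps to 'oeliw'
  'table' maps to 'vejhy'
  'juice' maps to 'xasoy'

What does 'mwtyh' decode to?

c(2)→o(14) and a(0)→e(4) fit y≡5x+4 (mod 26); the inverse of 5 mod 26 is 21. This is an affine cipher: with a=0,…,z=25, each position x becomes (5x+4) mod 26.
Undoing it on mwtyh: m(12)→21·(12−4)≡12=m; w(22)→21·(22−4)≡14=o; t(19)→21·(19−4)≡3=d; y(24)→21·(24−4)≡4=e; h(7)→21·(7−4)≡11=l (all mod 26).

model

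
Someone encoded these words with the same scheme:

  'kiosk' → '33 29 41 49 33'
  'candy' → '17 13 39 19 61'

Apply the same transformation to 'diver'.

19 29 55 21 47

k(#11)→33 and i(#9)→29: differences scale by 2, so n = 2·pos + 11. The formula is n = 2×(alphabet index, a=1) + 11.
Applying it to diver: d=4→19, i=9→29, v=22→55, e=5→21, r=18→47.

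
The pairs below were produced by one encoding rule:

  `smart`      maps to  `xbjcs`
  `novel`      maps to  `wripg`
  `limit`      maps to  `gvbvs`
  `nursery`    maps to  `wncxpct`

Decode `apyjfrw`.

hexagon

s(18)→x(23) and m(12)→b(1) fit y≡21x+9 (mod 26); the inverse of 21 mod 26 is 5. Each letter's alphabet position (a=0..z=25) is mapped through 21·x+9 mod 26 — an affine cipher.
Decoding apyjfrw: a(0)→5·(0−9)≡7=h; p(15)→5·(15−9)≡4=e; y(24)→5·(24−9)≡23=x; j(9)→5·(9−9)≡0=a; f(5)→5·(5−9)≡6=g; r(17)→5·(17−9)≡14=o; w(22)→5·(22−9)≡13=n (all mod 26).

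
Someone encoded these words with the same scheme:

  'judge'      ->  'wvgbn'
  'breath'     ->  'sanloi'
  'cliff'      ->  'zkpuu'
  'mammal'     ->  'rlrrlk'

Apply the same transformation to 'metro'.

Treating letters as 0–25, the rule is x ↦ 7x + 11 (mod 26).
For metro: m(12)→7·12+11≡17=r; e(4)→7·4+11≡13=n; t(19)→7·19+11≡14=o; r(17)→7·17+11≡0=a; o(14)→7·14+11≡5=f (all mod 26).

rnoaf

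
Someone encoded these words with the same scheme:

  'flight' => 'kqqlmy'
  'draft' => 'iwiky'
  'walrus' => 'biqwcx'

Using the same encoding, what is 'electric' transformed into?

The shift depends on letter class: consonant f→k is +5, but vowel i→q is +8. Two shifts are in play — +8 for a/e/i/o/u, +5 for every other letter.
On electric: e(vowel)+8=m, l(cons)+5=q, e(vowel)+8=m, c(cons)+5=h, t(cons)+5=y, r(cons)+5=w, i(vowel)+8=q, c(cons)+5=h.

mqmhywqh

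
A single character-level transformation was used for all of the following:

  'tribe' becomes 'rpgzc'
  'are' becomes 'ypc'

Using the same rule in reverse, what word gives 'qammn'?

Compare letters: t→r is +24, r→p is +24, i→g is +24 — a constant shift. Every letter moves 24 places later in the alphabet, wrapping around z→a.
Reversing it on qammn: q−24=s, a−24=c, m−24=o, m−24=o, n−24=p.

scoop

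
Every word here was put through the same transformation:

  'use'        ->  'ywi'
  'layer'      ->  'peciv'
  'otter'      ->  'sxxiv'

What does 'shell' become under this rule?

Compare letters: u→y is +4, s→w is +4, e→i is +4 — a constant shift. This is a Caesar cipher with shift 4.
For shell: s+4=w, h+4=l, e+4=i, l+4=p, l+4=p.

wlipp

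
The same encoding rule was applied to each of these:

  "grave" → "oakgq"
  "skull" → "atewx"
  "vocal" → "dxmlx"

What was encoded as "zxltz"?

In grave: g→o is +8, r→a is +9, a→k is +10, v→g is +11 — the shift increases by 1 each position. Letter i (0-indexed) is shifted by i+8, so successive shifts are 8, 9, 10, ….
Reversing it on zxltz: z−8=r, x−9=o, l−10=b, t−11=i, z−12=n.

robin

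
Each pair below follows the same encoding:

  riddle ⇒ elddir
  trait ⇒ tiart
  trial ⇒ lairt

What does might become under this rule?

The output letters match the input read backwards: riddle reversed is elddir. It's just the letters in reverse order.
For might: reverse → thgim.

thgim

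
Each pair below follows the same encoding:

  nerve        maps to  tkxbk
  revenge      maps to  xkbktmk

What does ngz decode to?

Compare letters: n→t is +6, e→k is +6, r→x is +6 — a constant shift. Every letter moves 6 places later in the alphabet, wrapping around z→a.
Undoing it on ngz: n−6=h, g−6=a, z−6=t.

hat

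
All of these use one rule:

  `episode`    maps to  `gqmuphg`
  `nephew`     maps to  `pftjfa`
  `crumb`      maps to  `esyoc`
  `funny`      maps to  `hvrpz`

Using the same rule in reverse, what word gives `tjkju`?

Shifts by position in episode: pos 0: e→g (+2), pos 1: p→q (+1), pos 2: i→m (+4), pos 3: s→u (+2), pos 4: o→p (+1), pos 5: d→h (+4) — repeating every 3. A repeating key of period 3 is used — shifts +2, +1, +4 over and over.
Undoing it on tjkju: t−2=r, j−1=i, k−4=g, j−2=h, u−1=t.

right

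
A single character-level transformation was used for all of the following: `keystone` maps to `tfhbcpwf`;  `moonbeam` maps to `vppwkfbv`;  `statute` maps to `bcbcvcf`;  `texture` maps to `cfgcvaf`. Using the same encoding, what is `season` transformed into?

bfbbpw

The rule splits by letter class: vowels +1, consonants +9.
On season: s(cons)+9=b, e(vowel)+1=f, a(vowel)+1=b, s(cons)+9=b, o(vowel)+1=p, n(cons)+9=w.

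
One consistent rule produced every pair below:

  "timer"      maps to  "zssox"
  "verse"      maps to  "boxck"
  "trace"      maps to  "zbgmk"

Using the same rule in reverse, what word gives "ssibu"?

A repeating key of period 2 is used — shifts +6, +10 over and over.
Undoing it on ssibu: s−6=m, s−10=i, i−6=c, b−10=r, u−6=o.

micro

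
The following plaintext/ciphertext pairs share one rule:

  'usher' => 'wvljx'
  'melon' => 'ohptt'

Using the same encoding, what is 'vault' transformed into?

In usher: u→w is +2, s→v is +3, h→l is +4, e→j is +5 — the shift increases by 1 each position. Each letter shifts forward by (position + 2), i.e. 2, 3, 4, … — the shift grows by one for each successive letter.
On vault: v+2=x, a+3=d, u+4=y, l+5=q, t+6=z.

xdyqz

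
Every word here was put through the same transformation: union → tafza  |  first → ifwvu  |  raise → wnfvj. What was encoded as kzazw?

This is an affine cipher: with a=0,…,z=25, each position x becomes (25x+13) mod 26.
Undoing it on kzazw: k(10)→25·(10−13)≡3=d; z(25)→25·(25−13)≡14=o; a(0)→25·(0−13)≡13=n; z(25)→25·(25−13)≡14=o; w(22)→25·(22−13)≡17=r (all mod 26).

donor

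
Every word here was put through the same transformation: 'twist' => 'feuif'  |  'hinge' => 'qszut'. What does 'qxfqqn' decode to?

Two steps: reverse the string, then apply a Caesar shift of +12.
Reversing it on qxfqqn: shift back: q−12=e, x−12=l, f−12=t, q−12=e, q−12=e, n−12=b → elteeb; then reverse → beetle.

beetle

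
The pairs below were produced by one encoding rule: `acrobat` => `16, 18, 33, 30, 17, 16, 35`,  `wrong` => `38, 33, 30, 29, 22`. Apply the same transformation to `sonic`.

Letters become their 1-based position plus 15 (so a→16, b→17, …).
On sonic: s=19→34, o=15→30, n=14→29, i=9→24, c=3→18.

34, 30, 29, 24, 18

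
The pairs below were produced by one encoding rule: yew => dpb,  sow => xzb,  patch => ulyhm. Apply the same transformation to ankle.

lspqp

The shift depends on letter class: consonant y→d is +5, but vowel e→p is +11. The rule splits by letter class: vowels +11, consonants +5.
For ankle: a(vowel)+11=l, n(cons)+5=s, k(cons)+5=p, l(cons)+5=q, e(vowel)+11=p.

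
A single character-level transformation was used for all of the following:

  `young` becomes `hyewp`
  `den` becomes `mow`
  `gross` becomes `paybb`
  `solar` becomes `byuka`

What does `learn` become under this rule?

uokaw

The shift depends on letter class: consonant y→h is +9, but vowel o→y is +10. Vowels shift forward by 10 and consonants shift forward by 9.
For learn: l(cons)+9=u, e(vowel)+10=o, a(vowel)+10=k, r(cons)+9=a, n(cons)+9=w.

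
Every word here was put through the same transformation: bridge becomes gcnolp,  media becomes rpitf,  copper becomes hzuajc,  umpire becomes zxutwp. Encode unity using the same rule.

zyned

A repeating key of period 2 is used — shifts +5, +11 over and over.
On unity: u+5=z, n+11=y, i+5=n, t+11=e, y+5=d.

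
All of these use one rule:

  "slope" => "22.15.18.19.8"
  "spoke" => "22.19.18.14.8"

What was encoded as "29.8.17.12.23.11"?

Letters become their 1-based position plus 3 (so a→4, b→5, …).
Reversing it on 29.8.17.12.23.11: 29→(29−3)÷1=26=z, 8→(8−3)÷1=5=e, 17→(17−3)÷1=14=n, 12→(12−3)÷1=9=i, 23→(23−3)÷1=20=t, 11→(11−3)÷1=8=h.

zenith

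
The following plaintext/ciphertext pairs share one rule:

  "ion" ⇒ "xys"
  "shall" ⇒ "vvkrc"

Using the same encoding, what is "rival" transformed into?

vkfsb

The output letters match the input read backwards, each shifted +10: ion reversed is noi. Read the word backwards and shift each letter +10.
Applying it to rival: reverse → lavir; then shift: l+10=v, a+10=k, v+10=f, i+10=s, r+10=b.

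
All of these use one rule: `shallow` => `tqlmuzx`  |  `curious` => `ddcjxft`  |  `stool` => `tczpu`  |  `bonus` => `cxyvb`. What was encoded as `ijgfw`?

haven

Shifts by position in shallow: pos 0: s→t (+1), pos 1: h→q (+9), pos 2: a→l (+11), pos 3: l→m (+1), pos 4: l→u (+9), pos 5: o→z (+11) — repeating every 3. A repeating key of period 3 is used — shifts +1, +9, +11 over and over.
Decoding ijgfw: i−1=h, j−9=a, g−11=v, f−1=e, w−9=n.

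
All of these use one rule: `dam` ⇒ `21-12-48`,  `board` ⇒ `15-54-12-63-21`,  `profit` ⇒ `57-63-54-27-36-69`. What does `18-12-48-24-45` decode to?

camel

The formula is n = 3×(alphabet index, a=1) + 9.
Undoing it on 18-12-48-24-45: 18→(18−9)÷3=3=c, 12→(12−9)÷3=1=a, 48→(48−9)÷3=13=m, 24→(24−9)÷3=5=e, 45→(45−9)÷3=12=l.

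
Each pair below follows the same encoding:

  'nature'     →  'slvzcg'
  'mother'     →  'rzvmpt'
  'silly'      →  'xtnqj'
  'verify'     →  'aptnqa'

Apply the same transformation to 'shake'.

xscpp

A repeating key of period 3 is used — shifts +5, +11, +2 over and over.
For shake: s+5=x, h+11=s, a+2=c, k+5=p, e+11=p.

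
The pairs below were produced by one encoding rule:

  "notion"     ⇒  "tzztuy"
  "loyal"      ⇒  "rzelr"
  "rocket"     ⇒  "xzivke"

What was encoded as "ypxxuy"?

Shifts by position in notion: pos 0: n→t (+6), pos 1: o→z (+11), pos 2: t→z (+6), pos 3: i→t (+11) — repeating every 2. A repeating key of period 2 is used — shifts +6, +11 over and over.
Decoding ypxxuy: y−6=s, p−11=e, x−6=r, x−11=m, u−6=o, y−11=n.

sermon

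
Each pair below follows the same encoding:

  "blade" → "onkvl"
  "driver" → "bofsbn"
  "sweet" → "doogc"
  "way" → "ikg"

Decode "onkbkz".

The output letters match the input read backwards, each shifted +10: blade reversed is edalb. Two steps: reverse the string, then apply a Caesar shift of +10.
Decoding onkbkz: shift back: o−10=e, n−10=d, k−10=a, b−10=r, k−10=a, z−10=p → edarap; then reverse → parade.

parade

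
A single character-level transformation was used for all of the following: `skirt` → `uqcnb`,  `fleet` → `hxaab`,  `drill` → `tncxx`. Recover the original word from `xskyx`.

Each letter's alphabet position (a=0..z=25) is mapped through 7·x+24 mod 26 — an affine cipher.
Reversing it on xskyx: x(23)→15·(23−24)≡11=l; s(18)→15·(18−24)≡14=o; k(10)→15·(10−24)≡24=y; y(24)→15·(24−24)≡0=a; x(23)→15·(23−24)≡11=l (all mod 26).

loyal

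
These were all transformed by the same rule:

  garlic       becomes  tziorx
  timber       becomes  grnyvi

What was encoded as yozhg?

Each pair mirrors across the alphabet (g↔t, a↔z, r↔i): positions sum to 25. Letters are reflected about the middle of the alphabet (position → 25−position): Atbash.
Decoding yozhg: y↔b, o↔l, z↔a, h↔s, g↔t.

blast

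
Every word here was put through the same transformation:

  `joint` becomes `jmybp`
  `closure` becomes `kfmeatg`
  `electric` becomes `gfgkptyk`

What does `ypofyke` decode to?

Each letter's alphabet position (a=0..z=25) is mapped through 11·x+14 mod 26 — an affine cipher.
Reversing it on ypofyke: y(24)→19·(24−14)≡8=i; p(15)→19·(15−14)≡19=t; o(14)→19·(14−14)≡0=a; f(5)→19·(5−14)≡11=l; y(24)→19·(24−14)≡8=i; k(10)→19·(10−14)≡2=c; e(4)→19·(4−14)≡18=s (all mod 26).

italics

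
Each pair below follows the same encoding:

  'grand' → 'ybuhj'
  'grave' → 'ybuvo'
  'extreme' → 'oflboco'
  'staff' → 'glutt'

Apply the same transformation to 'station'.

glulimh

g(6)→y(24) and r(17)→b(1) fit y≡5x+20 (mod 26); the inverse of 5 mod 26 is 21. Treating letters as 0–25, the rule is x ↦ 5x + 20 (mod 26).
On station: s(18)→5·18+20≡6=g; t(19)→5·19+20≡11=l; a(0)→5·0+20≡20=u; t(19)→5·19+20≡11=l; i(8)→5·8+20≡8=i; o(14)→5·14+20≡12=m; n(13)→5·13+20≡7=h (all mod 26).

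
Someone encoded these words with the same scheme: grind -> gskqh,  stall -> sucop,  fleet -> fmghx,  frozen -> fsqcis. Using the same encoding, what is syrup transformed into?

In grind: g→g is +0, r→s is +1, i→k is +2, n→q is +3 — the shift increases by 1 each position. Each letter shifts forward by its position index (0, 1, 2, …) — the shift grows by one for each successive letter.
For syrup: s+0=s, y+1=z, r+2=t, u+3=x, p+4=t.

sztxt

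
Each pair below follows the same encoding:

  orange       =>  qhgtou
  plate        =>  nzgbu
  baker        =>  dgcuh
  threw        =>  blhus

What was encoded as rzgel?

This is an affine cipher: with a=0,…,z=25, each position x becomes (23x+6) mod 26.
Undoing it on rzgel: r(17)→17·(17−6)≡5=f; z(25)→17·(25−6)≡11=l; g(6)→17·(6−6)≡0=a; e(4)→17·(4−6)≡18=s; l(11)→17·(11−6)≡7=h (all mod 26).

flash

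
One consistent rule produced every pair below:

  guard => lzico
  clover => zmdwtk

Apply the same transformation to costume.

mucbawk

The output letters match the input read backwards, each shifted +8: guard reversed is draug. The word is reversed, then every letter is shifted forward by 8.
Applying it to costume: reverse → emutsoc; then shift: e+8=m, m+8=u, u+8=c, t+8=b, s+8=a, o+8=w, c+8=k.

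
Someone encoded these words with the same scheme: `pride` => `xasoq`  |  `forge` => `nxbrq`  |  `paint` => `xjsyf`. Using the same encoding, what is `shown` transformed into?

aqyhz

In pride: p→x is +8, r→a is +9, i→s is +10, d→o is +11 — the shift increases by 1 each position. The shift increases by 1 at each position, starting from +8: 8, 9, 10, ….
Applying it to shown: s+8=a, h+9=q, o+10=y, w+11=h, n+12=z.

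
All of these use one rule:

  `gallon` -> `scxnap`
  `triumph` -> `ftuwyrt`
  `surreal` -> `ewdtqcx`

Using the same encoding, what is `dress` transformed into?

ptque

A repeating key of period 2 is used — shifts +12, +2 over and over.
Applying it to dress: d+12=p, r+2=t, e+12=q, s+2=u, s+12=e.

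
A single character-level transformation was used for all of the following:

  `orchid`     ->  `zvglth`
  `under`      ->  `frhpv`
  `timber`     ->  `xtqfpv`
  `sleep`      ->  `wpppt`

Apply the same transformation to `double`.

hzffpp

The shift depends on letter class: consonant r→v is +4, but vowel o→z is +11. The rule splits by letter class: vowels +11, consonants +4.
For double: d(cons)+4=h, o(vowel)+11=z, u(vowel)+11=f, b(cons)+4=f, l(cons)+4=p, e(vowel)+11=p.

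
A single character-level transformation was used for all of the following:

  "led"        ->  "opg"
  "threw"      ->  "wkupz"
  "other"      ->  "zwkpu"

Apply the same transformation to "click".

fotfn

The shift depends on letter class: consonant l→o is +3, but vowel e→p is +11. Vowels shift forward by 11 and consonants shift forward by 3.
Applying it to click: c(cons)+3=f, l(cons)+3=o, i(vowel)+11=t, c(cons)+3=f, k(cons)+3=n.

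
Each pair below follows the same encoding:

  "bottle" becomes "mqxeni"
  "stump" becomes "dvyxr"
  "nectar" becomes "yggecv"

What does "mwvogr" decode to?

burden

Shifts by position in bottle: pos 0: b→m (+11), pos 1: o→q (+2), pos 2: t→x (+4), pos 3: t→e (+11), pos 4: l→n (+2), pos 5: e→i (+4) — repeating every 3. It's a Vigenère-style cipher with numeric key [11,2,4]: position i shifts by key[i mod 3].
Decoding mwvogr: m−11=b, w−2=u, v−4=r, o−11=d, g−2=e, r−4=n.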